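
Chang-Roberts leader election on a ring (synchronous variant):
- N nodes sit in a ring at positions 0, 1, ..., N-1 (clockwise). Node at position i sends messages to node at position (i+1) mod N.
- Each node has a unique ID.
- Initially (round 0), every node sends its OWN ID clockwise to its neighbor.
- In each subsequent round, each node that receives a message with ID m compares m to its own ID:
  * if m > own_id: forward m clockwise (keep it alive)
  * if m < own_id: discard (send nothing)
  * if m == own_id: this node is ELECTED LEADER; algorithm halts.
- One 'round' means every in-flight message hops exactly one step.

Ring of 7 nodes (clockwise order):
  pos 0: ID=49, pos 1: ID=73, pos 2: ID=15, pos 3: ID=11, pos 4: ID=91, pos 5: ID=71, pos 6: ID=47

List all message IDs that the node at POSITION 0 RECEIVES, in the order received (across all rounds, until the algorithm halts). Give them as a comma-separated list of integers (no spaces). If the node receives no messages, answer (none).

Round 1: pos1(id73) recv 49: drop; pos2(id15) recv 73: fwd; pos3(id11) recv 15: fwd; pos4(id91) recv 11: drop; pos5(id71) recv 91: fwd; pos6(id47) recv 71: fwd; pos0(id49) recv 47: drop
Round 2: pos3(id11) recv 73: fwd; pos4(id91) recv 15: drop; pos6(id47) recv 91: fwd; pos0(id49) recv 71: fwd
Round 3: pos4(id91) recv 73: drop; pos0(id49) recv 91: fwd; pos1(id73) recv 71: drop
Round 4: pos1(id73) recv 91: fwd
Round 5: pos2(id15) recv 91: fwd
Round 6: pos3(id11) recv 91: fwd
Round 7: pos4(id91) recv 91: ELECTED

Answer: 47,71,91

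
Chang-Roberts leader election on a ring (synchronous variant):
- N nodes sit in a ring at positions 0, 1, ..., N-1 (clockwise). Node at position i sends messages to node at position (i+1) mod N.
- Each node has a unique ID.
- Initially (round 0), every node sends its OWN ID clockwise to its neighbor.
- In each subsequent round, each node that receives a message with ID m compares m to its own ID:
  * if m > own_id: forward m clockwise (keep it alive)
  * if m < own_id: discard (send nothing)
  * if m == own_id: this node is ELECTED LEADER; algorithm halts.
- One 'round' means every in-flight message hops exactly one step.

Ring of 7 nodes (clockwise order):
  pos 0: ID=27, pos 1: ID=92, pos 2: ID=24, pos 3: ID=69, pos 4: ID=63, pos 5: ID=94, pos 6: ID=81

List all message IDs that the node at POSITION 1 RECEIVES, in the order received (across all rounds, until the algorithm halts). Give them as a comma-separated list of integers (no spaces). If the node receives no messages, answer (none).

Answer: 27,81,94

Derivation:
Round 1: pos1(id92) recv 27: drop; pos2(id24) recv 92: fwd; pos3(id69) recv 24: drop; pos4(id63) recv 69: fwd; pos5(id94) recv 63: drop; pos6(id81) recv 94: fwd; pos0(id27) recv 81: fwd
Round 2: pos3(id69) recv 92: fwd; pos5(id94) recv 69: drop; pos0(id27) recv 94: fwd; pos1(id92) recv 81: drop
Round 3: pos4(id63) recv 92: fwd; pos1(id92) recv 94: fwd
Round 4: pos5(id94) recv 92: drop; pos2(id24) recv 94: fwd
Round 5: pos3(id69) recv 94: fwd
Round 6: pos4(id63) recv 94: fwd
Round 7: pos5(id94) recv 94: ELECTED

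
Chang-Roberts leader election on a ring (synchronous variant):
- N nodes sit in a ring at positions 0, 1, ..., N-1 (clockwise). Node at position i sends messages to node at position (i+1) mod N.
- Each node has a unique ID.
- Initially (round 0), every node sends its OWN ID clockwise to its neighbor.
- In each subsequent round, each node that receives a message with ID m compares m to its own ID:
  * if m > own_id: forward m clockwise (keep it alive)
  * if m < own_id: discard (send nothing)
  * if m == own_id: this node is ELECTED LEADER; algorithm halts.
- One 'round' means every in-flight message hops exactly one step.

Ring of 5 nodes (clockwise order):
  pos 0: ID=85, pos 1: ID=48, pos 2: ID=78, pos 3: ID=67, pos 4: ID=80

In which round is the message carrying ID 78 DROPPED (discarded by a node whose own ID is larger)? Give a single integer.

Answer: 2

Derivation:
Round 1: pos1(id48) recv 85: fwd; pos2(id78) recv 48: drop; pos3(id67) recv 78: fwd; pos4(id80) recv 67: drop; pos0(id85) recv 80: drop
Round 2: pos2(id78) recv 85: fwd; pos4(id80) recv 78: drop
Round 3: pos3(id67) recv 85: fwd
Round 4: pos4(id80) recv 85: fwd
Round 5: pos0(id85) recv 85: ELECTED
Message ID 78 originates at pos 2; dropped at pos 4 in round 2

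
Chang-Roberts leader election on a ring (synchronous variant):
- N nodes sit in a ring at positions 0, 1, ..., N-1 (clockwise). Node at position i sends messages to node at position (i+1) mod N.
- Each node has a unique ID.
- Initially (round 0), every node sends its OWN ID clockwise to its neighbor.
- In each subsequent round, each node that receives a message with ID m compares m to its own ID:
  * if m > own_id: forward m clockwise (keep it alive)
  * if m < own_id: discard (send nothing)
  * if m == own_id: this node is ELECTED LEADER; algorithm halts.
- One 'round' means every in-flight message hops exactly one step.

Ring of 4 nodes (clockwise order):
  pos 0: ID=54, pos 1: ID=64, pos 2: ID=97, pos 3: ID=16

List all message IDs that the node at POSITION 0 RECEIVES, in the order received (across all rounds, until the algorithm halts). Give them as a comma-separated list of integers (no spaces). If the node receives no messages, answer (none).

Answer: 16,97

Derivation:
Round 1: pos1(id64) recv 54: drop; pos2(id97) recv 64: drop; pos3(id16) recv 97: fwd; pos0(id54) recv 16: drop
Round 2: pos0(id54) recv 97: fwd
Round 3: pos1(id64) recv 97: fwd
Round 4: pos2(id97) recv 97: ELECTED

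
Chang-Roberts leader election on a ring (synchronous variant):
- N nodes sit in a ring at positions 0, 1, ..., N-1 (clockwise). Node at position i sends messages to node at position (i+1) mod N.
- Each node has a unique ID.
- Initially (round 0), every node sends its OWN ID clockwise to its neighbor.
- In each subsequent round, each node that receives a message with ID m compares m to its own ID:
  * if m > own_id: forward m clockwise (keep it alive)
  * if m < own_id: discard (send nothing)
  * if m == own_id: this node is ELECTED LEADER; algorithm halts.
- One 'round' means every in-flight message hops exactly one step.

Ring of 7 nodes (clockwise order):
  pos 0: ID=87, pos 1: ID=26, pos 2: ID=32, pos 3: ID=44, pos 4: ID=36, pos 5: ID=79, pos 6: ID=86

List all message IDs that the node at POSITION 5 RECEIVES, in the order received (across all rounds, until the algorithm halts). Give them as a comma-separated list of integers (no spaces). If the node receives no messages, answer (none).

Answer: 36,44,87

Derivation:
Round 1: pos1(id26) recv 87: fwd; pos2(id32) recv 26: drop; pos3(id44) recv 32: drop; pos4(id36) recv 44: fwd; pos5(id79) recv 36: drop; pos6(id86) recv 79: drop; pos0(id87) recv 86: drop
Round 2: pos2(id32) recv 87: fwd; pos5(id79) recv 44: drop
Round 3: pos3(id44) recv 87: fwd
Round 4: pos4(id36) recv 87: fwd
Round 5: pos5(id79) recv 87: fwd
Round 6: pos6(id86) recv 87: fwd
Round 7: pos0(id87) recv 87: ELECTED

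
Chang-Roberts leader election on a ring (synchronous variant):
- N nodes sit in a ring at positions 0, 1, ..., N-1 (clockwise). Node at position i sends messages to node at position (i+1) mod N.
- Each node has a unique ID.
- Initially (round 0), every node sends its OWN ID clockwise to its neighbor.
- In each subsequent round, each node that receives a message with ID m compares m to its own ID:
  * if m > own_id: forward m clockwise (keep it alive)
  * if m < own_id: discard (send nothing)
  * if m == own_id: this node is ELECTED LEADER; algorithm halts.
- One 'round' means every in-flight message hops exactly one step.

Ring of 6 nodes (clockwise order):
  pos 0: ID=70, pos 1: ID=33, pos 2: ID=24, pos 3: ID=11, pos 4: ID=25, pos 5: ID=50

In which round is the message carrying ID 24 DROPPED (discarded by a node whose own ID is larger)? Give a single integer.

Answer: 2

Derivation:
Round 1: pos1(id33) recv 70: fwd; pos2(id24) recv 33: fwd; pos3(id11) recv 24: fwd; pos4(id25) recv 11: drop; pos5(id50) recv 25: drop; pos0(id70) recv 50: drop
Round 2: pos2(id24) recv 70: fwd; pos3(id11) recv 33: fwd; pos4(id25) recv 24: drop
Round 3: pos3(id11) recv 70: fwd; pos4(id25) recv 33: fwd
Round 4: pos4(id25) recv 70: fwd; pos5(id50) recv 33: drop
Round 5: pos5(id50) recv 70: fwd
Round 6: pos0(id70) recv 70: ELECTED
Message ID 24 originates at pos 2; dropped at pos 4 in round 2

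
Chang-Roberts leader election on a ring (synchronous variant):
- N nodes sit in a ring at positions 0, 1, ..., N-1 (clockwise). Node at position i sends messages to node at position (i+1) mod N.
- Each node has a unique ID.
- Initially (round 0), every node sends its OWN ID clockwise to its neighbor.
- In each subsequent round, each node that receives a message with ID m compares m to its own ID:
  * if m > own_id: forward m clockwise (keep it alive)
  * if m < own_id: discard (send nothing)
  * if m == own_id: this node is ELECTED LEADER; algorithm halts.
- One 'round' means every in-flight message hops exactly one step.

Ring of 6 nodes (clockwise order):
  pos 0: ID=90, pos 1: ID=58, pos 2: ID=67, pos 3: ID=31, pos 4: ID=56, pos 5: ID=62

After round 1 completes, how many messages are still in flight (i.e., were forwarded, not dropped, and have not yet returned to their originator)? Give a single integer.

Answer: 2

Derivation:
Round 1: pos1(id58) recv 90: fwd; pos2(id67) recv 58: drop; pos3(id31) recv 67: fwd; pos4(id56) recv 31: drop; pos5(id62) recv 56: drop; pos0(id90) recv 62: drop
After round 1: 2 messages still in flight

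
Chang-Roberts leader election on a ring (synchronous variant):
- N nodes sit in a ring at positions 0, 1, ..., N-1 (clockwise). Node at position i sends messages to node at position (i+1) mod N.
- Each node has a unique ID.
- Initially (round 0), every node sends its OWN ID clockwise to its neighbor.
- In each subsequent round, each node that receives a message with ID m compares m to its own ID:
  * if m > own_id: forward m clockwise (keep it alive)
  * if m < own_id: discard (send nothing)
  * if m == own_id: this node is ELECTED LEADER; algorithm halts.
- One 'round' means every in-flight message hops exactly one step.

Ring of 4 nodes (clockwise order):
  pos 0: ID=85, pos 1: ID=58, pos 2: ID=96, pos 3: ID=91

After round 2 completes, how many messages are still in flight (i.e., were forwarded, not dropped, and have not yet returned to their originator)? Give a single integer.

Round 1: pos1(id58) recv 85: fwd; pos2(id96) recv 58: drop; pos3(id91) recv 96: fwd; pos0(id85) recv 91: fwd
Round 2: pos2(id96) recv 85: drop; pos0(id85) recv 96: fwd; pos1(id58) recv 91: fwd
After round 2: 2 messages still in flight

Answer: 2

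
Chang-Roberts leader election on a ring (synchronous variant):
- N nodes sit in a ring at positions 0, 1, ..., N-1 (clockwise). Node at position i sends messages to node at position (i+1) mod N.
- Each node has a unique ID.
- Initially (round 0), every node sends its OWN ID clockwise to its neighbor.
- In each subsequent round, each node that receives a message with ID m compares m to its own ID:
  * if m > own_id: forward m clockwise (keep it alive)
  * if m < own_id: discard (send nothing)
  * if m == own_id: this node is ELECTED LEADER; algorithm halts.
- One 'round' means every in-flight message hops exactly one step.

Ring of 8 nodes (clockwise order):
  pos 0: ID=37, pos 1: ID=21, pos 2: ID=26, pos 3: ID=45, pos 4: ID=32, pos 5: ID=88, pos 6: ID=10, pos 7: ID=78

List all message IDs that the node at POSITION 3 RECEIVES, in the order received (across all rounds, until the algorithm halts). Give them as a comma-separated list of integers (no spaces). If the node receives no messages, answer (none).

Answer: 26,37,78,88

Derivation:
Round 1: pos1(id21) recv 37: fwd; pos2(id26) recv 21: drop; pos3(id45) recv 26: drop; pos4(id32) recv 45: fwd; pos5(id88) recv 32: drop; pos6(id10) recv 88: fwd; pos7(id78) recv 10: drop; pos0(id37) recv 78: fwd
Round 2: pos2(id26) recv 37: fwd; pos5(id88) recv 45: drop; pos7(id78) recv 88: fwd; pos1(id21) recv 78: fwd
Round 3: pos3(id45) recv 37: drop; pos0(id37) recv 88: fwd; pos2(id26) recv 78: fwd
Round 4: pos1(id21) recv 88: fwd; pos3(id45) recv 78: fwd
Round 5: pos2(id26) recv 88: fwd; pos4(id32) recv 78: fwd
Round 6: pos3(id45) recv 88: fwd; pos5(id88) recv 78: drop
Round 7: pos4(id32) recv 88: fwd
Round 8: pos5(id88) recv 88: ELECTED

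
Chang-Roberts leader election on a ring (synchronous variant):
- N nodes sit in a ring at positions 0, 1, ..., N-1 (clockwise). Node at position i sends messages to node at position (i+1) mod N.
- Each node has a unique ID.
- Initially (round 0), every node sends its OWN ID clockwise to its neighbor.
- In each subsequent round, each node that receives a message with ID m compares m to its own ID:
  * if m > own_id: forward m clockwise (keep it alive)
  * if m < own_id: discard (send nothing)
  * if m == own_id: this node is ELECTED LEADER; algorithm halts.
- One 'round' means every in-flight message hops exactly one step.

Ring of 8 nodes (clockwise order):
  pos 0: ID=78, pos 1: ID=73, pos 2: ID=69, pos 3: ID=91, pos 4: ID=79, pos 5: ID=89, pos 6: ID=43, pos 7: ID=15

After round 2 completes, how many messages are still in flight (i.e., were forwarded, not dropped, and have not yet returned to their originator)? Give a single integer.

Round 1: pos1(id73) recv 78: fwd; pos2(id69) recv 73: fwd; pos3(id91) recv 69: drop; pos4(id79) recv 91: fwd; pos5(id89) recv 79: drop; pos6(id43) recv 89: fwd; pos7(id15) recv 43: fwd; pos0(id78) recv 15: drop
Round 2: pos2(id69) recv 78: fwd; pos3(id91) recv 73: drop; pos5(id89) recv 91: fwd; pos7(id15) recv 89: fwd; pos0(id78) recv 43: drop
After round 2: 3 messages still in flight

Answer: 3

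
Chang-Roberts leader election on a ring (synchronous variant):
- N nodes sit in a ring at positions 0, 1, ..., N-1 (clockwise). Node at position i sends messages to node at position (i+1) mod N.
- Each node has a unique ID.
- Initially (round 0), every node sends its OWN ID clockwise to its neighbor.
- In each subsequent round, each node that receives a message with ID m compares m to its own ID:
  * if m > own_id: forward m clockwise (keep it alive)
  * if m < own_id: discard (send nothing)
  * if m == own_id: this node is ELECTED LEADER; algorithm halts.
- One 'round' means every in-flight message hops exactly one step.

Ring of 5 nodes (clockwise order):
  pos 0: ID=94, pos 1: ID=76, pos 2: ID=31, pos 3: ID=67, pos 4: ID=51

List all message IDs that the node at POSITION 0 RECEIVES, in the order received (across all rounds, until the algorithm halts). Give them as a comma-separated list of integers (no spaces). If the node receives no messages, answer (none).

Round 1: pos1(id76) recv 94: fwd; pos2(id31) recv 76: fwd; pos3(id67) recv 31: drop; pos4(id51) recv 67: fwd; pos0(id94) recv 51: drop
Round 2: pos2(id31) recv 94: fwd; pos3(id67) recv 76: fwd; pos0(id94) recv 67: drop
Round 3: pos3(id67) recv 94: fwd; pos4(id51) recv 76: fwd
Round 4: pos4(id51) recv 94: fwd; pos0(id94) recv 76: drop
Round 5: pos0(id94) recv 94: ELECTED

Answer: 51,67,76,94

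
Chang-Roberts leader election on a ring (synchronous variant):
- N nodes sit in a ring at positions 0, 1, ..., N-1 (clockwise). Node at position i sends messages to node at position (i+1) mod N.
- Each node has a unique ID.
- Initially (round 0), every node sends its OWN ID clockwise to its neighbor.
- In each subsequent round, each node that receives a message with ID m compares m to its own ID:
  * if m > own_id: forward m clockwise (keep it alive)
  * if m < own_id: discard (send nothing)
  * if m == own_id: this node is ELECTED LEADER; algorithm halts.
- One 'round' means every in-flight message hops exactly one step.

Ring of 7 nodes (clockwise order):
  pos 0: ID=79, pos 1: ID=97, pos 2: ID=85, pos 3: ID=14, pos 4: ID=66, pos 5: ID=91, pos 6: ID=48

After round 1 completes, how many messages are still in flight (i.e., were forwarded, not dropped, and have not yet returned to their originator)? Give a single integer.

Answer: 3

Derivation:
Round 1: pos1(id97) recv 79: drop; pos2(id85) recv 97: fwd; pos3(id14) recv 85: fwd; pos4(id66) recv 14: drop; pos5(id91) recv 66: drop; pos6(id48) recv 91: fwd; pos0(id79) recv 48: drop
After round 1: 3 messages still in flight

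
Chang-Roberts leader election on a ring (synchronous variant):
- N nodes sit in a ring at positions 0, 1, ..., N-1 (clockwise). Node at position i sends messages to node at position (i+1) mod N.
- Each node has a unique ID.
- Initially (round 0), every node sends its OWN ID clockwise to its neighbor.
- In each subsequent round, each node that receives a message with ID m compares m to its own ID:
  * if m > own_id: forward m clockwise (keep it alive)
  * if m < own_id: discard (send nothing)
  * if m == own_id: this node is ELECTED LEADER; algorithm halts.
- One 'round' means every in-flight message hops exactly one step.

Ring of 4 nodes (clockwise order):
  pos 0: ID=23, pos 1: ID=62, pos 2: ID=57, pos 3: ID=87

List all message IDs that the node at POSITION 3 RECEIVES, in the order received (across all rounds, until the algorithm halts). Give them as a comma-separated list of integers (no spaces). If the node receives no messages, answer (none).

Answer: 57,62,87

Derivation:
Round 1: pos1(id62) recv 23: drop; pos2(id57) recv 62: fwd; pos3(id87) recv 57: drop; pos0(id23) recv 87: fwd
Round 2: pos3(id87) recv 62: drop; pos1(id62) recv 87: fwd
Round 3: pos2(id57) recv 87: fwd
Round 4: pos3(id87) recv 87: ELECTED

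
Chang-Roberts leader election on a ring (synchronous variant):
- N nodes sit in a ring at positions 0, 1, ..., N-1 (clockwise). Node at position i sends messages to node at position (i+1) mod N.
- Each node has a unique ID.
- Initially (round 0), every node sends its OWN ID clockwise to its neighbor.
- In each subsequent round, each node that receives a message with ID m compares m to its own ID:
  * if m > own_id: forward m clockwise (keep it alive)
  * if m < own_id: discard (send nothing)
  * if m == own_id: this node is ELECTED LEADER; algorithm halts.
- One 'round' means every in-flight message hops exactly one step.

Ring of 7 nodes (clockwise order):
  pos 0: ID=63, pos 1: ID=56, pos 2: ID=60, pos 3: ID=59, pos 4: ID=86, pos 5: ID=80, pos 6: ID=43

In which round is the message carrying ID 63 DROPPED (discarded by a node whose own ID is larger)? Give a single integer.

Answer: 4

Derivation:
Round 1: pos1(id56) recv 63: fwd; pos2(id60) recv 56: drop; pos3(id59) recv 60: fwd; pos4(id86) recv 59: drop; pos5(id80) recv 86: fwd; pos6(id43) recv 80: fwd; pos0(id63) recv 43: drop
Round 2: pos2(id60) recv 63: fwd; pos4(id86) recv 60: drop; pos6(id43) recv 86: fwd; pos0(id63) recv 80: fwd
Round 3: pos3(id59) recv 63: fwd; pos0(id63) recv 86: fwd; pos1(id56) recv 80: fwd
Round 4: pos4(id86) recv 63: drop; pos1(id56) recv 86: fwd; pos2(id60) recv 80: fwd
Round 5: pos2(id60) recv 86: fwd; pos3(id59) recv 80: fwd
Round 6: pos3(id59) recv 86: fwd; pos4(id86) recv 80: drop
Round 7: pos4(id86) recv 86: ELECTED
Message ID 63 originates at pos 0; dropped at pos 4 in round 4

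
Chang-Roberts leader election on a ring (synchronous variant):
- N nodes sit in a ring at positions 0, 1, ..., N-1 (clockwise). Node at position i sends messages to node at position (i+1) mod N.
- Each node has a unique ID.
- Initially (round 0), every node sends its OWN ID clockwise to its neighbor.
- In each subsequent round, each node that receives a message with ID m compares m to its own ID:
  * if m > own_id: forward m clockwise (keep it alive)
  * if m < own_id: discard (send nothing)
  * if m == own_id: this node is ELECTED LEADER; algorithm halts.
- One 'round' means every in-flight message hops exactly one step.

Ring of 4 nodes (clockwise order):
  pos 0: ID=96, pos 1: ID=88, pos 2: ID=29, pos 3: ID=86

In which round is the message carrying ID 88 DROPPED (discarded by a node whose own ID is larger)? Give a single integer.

Answer: 3

Derivation:
Round 1: pos1(id88) recv 96: fwd; pos2(id29) recv 88: fwd; pos3(id86) recv 29: drop; pos0(id96) recv 86: drop
Round 2: pos2(id29) recv 96: fwd; pos3(id86) recv 88: fwd
Round 3: pos3(id86) recv 96: fwd; pos0(id96) recv 88: drop
Round 4: pos0(id96) recv 96: ELECTED
Message ID 88 originates at pos 1; dropped at pos 0 in round 3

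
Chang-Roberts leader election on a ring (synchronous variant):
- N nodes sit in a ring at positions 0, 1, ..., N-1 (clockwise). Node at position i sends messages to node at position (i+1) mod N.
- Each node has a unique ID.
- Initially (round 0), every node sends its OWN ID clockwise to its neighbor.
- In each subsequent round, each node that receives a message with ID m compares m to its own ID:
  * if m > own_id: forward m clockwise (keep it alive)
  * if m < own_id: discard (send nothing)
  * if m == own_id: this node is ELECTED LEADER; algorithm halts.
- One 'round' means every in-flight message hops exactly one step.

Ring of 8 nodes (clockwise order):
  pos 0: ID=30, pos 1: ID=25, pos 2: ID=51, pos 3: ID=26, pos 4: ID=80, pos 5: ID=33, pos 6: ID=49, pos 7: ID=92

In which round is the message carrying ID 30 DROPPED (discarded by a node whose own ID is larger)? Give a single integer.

Round 1: pos1(id25) recv 30: fwd; pos2(id51) recv 25: drop; pos3(id26) recv 51: fwd; pos4(id80) recv 26: drop; pos5(id33) recv 80: fwd; pos6(id49) recv 33: drop; pos7(id92) recv 49: drop; pos0(id30) recv 92: fwd
Round 2: pos2(id51) recv 30: drop; pos4(id80) recv 51: drop; pos6(id49) recv 80: fwd; pos1(id25) recv 92: fwd
Round 3: pos7(id92) recv 80: drop; pos2(id51) recv 92: fwd
Round 4: pos3(id26) recv 92: fwd
Round 5: pos4(id80) recv 92: fwd
Round 6: pos5(id33) recv 92: fwd
Round 7: pos6(id49) recv 92: fwd
Round 8: pos7(id92) recv 92: ELECTED
Message ID 30 originates at pos 0; dropped at pos 2 in round 2

Answer: 2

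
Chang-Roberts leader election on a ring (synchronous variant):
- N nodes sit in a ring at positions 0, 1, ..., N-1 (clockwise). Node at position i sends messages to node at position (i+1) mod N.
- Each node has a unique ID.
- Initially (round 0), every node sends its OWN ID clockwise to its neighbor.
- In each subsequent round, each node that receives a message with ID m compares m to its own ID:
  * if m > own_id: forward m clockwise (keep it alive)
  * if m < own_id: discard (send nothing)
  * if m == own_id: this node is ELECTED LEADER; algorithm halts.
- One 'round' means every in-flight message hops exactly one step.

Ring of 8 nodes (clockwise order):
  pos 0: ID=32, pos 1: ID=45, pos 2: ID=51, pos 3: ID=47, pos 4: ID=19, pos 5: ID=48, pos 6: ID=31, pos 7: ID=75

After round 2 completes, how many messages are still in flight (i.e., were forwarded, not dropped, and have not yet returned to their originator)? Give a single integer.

Round 1: pos1(id45) recv 32: drop; pos2(id51) recv 45: drop; pos3(id47) recv 51: fwd; pos4(id19) recv 47: fwd; pos5(id48) recv 19: drop; pos6(id31) recv 48: fwd; pos7(id75) recv 31: drop; pos0(id32) recv 75: fwd
Round 2: pos4(id19) recv 51: fwd; pos5(id48) recv 47: drop; pos7(id75) recv 48: drop; pos1(id45) recv 75: fwd
After round 2: 2 messages still in flight

Answer: 2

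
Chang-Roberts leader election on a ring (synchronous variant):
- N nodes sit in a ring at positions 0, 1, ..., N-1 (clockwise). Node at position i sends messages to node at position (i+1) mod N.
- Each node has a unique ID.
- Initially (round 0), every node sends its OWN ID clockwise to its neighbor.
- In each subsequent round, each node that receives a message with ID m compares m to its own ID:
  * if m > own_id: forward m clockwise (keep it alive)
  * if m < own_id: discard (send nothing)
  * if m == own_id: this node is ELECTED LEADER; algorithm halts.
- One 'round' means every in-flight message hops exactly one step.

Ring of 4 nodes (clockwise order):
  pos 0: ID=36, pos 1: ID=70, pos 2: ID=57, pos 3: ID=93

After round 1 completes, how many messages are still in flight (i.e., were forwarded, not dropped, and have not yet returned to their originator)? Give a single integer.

Answer: 2

Derivation:
Round 1: pos1(id70) recv 36: drop; pos2(id57) recv 70: fwd; pos3(id93) recv 57: drop; pos0(id36) recv 93: fwd
After round 1: 2 messages still in flight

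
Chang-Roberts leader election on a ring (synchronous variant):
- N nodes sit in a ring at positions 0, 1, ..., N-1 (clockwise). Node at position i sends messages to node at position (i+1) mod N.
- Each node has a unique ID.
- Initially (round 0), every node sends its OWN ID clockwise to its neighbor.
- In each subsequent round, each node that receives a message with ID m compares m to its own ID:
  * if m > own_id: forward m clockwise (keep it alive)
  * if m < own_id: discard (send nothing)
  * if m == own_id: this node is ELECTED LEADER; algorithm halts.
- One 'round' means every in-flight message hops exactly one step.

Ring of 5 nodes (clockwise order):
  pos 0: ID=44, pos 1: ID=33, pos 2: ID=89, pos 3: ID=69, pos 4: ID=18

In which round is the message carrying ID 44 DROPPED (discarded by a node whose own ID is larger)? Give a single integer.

Answer: 2

Derivation:
Round 1: pos1(id33) recv 44: fwd; pos2(id89) recv 33: drop; pos3(id69) recv 89: fwd; pos4(id18) recv 69: fwd; pos0(id44) recv 18: drop
Round 2: pos2(id89) recv 44: drop; pos4(id18) recv 89: fwd; pos0(id44) recv 69: fwd
Round 3: pos0(id44) recv 89: fwd; pos1(id33) recv 69: fwd
Round 4: pos1(id33) recv 89: fwd; pos2(id89) recv 69: drop
Round 5: pos2(id89) recv 89: ELECTED
Message ID 44 originates at pos 0; dropped at pos 2 in round 2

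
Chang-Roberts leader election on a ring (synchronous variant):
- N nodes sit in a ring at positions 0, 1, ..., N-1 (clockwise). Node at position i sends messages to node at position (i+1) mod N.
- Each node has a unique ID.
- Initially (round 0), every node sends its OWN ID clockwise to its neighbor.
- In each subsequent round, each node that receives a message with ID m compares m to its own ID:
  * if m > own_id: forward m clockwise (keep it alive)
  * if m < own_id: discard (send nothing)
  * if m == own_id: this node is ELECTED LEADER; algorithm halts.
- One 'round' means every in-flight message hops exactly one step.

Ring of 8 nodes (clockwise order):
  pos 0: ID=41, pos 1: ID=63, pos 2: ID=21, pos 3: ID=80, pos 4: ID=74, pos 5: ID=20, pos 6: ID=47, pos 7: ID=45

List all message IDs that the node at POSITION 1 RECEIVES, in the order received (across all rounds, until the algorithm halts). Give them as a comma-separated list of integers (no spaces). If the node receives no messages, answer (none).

Round 1: pos1(id63) recv 41: drop; pos2(id21) recv 63: fwd; pos3(id80) recv 21: drop; pos4(id74) recv 80: fwd; pos5(id20) recv 74: fwd; pos6(id47) recv 20: drop; pos7(id45) recv 47: fwd; pos0(id41) recv 45: fwd
Round 2: pos3(id80) recv 63: drop; pos5(id20) recv 80: fwd; pos6(id47) recv 74: fwd; pos0(id41) recv 47: fwd; pos1(id63) recv 45: drop
Round 3: pos6(id47) recv 80: fwd; pos7(id45) recv 74: fwd; pos1(id63) recv 47: drop
Round 4: pos7(id45) recv 80: fwd; pos0(id41) recv 74: fwd
Round 5: pos0(id41) recv 80: fwd; pos1(id63) recv 74: fwd
Round 6: pos1(id63) recv 80: fwd; pos2(id21) recv 74: fwd
Round 7: pos2(id21) recv 80: fwd; pos3(id80) recv 74: drop
Round 8: pos3(id80) recv 80: ELECTED

Answer: 41,45,47,74,80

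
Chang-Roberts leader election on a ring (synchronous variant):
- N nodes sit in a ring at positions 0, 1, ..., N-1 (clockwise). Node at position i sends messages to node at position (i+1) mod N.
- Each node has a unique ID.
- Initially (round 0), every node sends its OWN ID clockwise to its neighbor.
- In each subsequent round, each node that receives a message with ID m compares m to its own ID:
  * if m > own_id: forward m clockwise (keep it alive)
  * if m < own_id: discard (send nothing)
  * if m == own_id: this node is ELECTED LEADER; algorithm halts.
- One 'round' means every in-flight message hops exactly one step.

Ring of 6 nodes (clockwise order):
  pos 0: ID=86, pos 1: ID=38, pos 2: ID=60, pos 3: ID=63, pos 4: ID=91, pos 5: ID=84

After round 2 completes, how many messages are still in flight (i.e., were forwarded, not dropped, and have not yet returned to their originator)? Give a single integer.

Round 1: pos1(id38) recv 86: fwd; pos2(id60) recv 38: drop; pos3(id63) recv 60: drop; pos4(id91) recv 63: drop; pos5(id84) recv 91: fwd; pos0(id86) recv 84: drop
Round 2: pos2(id60) recv 86: fwd; pos0(id86) recv 91: fwd
After round 2: 2 messages still in flight

Answer: 2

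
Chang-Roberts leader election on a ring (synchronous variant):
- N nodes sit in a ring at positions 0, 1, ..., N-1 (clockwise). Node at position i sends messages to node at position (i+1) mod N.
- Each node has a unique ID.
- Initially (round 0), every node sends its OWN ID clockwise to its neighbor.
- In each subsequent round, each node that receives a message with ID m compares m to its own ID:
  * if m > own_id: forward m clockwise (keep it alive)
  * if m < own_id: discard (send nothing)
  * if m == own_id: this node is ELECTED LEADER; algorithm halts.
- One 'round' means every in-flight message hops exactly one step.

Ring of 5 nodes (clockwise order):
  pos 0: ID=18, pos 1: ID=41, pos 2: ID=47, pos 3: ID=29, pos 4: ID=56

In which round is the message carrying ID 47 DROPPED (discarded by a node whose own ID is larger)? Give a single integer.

Round 1: pos1(id41) recv 18: drop; pos2(id47) recv 41: drop; pos3(id29) recv 47: fwd; pos4(id56) recv 29: drop; pos0(id18) recv 56: fwd
Round 2: pos4(id56) recv 47: drop; pos1(id41) recv 56: fwd
Round 3: pos2(id47) recv 56: fwd
Round 4: pos3(id29) recv 56: fwd
Round 5: pos4(id56) recv 56: ELECTED
Message ID 47 originates at pos 2; dropped at pos 4 in round 2

Answer: 2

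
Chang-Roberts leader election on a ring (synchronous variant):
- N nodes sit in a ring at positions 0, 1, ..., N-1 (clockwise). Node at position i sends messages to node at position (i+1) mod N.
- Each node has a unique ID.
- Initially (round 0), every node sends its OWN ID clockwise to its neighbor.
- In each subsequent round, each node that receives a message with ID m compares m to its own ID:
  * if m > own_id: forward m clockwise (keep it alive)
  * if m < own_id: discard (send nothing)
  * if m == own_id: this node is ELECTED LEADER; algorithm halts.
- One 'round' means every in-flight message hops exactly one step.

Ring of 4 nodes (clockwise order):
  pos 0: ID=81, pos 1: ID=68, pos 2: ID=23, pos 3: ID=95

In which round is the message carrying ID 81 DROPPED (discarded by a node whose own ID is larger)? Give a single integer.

Answer: 3

Derivation:
Round 1: pos1(id68) recv 81: fwd; pos2(id23) recv 68: fwd; pos3(id95) recv 23: drop; pos0(id81) recv 95: fwd
Round 2: pos2(id23) recv 81: fwd; pos3(id95) recv 68: drop; pos1(id68) recv 95: fwd
Round 3: pos3(id95) recv 81: drop; pos2(id23) recv 95: fwd
Round 4: pos3(id95) recv 95: ELECTED
Message ID 81 originates at pos 0; dropped at pos 3 in round 3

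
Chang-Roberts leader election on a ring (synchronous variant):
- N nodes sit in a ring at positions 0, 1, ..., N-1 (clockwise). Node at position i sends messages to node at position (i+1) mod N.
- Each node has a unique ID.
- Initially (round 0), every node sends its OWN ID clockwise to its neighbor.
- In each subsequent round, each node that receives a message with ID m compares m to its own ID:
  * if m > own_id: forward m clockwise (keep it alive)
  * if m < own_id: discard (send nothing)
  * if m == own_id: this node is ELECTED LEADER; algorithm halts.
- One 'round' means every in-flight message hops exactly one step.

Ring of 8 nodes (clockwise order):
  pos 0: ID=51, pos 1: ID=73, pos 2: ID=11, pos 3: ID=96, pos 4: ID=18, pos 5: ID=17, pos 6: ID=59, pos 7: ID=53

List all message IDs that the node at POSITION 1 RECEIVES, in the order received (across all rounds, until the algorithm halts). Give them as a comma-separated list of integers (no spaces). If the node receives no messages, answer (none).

Round 1: pos1(id73) recv 51: drop; pos2(id11) recv 73: fwd; pos3(id96) recv 11: drop; pos4(id18) recv 96: fwd; pos5(id17) recv 18: fwd; pos6(id59) recv 17: drop; pos7(id53) recv 59: fwd; pos0(id51) recv 53: fwd
Round 2: pos3(id96) recv 73: drop; pos5(id17) recv 96: fwd; pos6(id59) recv 18: drop; pos0(id51) recv 59: fwd; pos1(id73) recv 53: drop
Round 3: pos6(id59) recv 96: fwd; pos1(id73) recv 59: drop
Round 4: pos7(id53) recv 96: fwd
Round 5: pos0(id51) recv 96: fwd
Round 6: pos1(id73) recv 96: fwd
Round 7: pos2(id11) recv 96: fwd
Round 8: pos3(id96) recv 96: ELECTED

Answer: 51,53,59,96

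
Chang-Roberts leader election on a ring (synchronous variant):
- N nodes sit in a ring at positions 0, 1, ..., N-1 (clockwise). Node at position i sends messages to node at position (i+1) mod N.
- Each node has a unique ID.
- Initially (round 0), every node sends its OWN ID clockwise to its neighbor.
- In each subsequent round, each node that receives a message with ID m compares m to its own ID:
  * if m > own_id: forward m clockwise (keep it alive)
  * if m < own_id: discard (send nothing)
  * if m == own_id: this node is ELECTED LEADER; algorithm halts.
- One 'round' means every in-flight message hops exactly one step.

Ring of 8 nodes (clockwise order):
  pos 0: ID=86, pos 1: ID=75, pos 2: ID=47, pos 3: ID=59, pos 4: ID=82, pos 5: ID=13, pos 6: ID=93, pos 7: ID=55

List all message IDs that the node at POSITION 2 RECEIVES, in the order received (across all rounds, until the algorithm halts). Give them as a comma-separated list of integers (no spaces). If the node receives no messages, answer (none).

Answer: 75,86,93

Derivation:
Round 1: pos1(id75) recv 86: fwd; pos2(id47) recv 75: fwd; pos3(id59) recv 47: drop; pos4(id82) recv 59: drop; pos5(id13) recv 82: fwd; pos6(id93) recv 13: drop; pos7(id55) recv 93: fwd; pos0(id86) recv 55: drop
Round 2: pos2(id47) recv 86: fwd; pos3(id59) recv 75: fwd; pos6(id93) recv 82: drop; pos0(id86) recv 93: fwd
Round 3: pos3(id59) recv 86: fwd; pos4(id82) recv 75: drop; pos1(id75) recv 93: fwd
Round 4: pos4(id82) recv 86: fwd; pos2(id47) recv 93: fwd
Round 5: pos5(id13) recv 86: fwd; pos3(id59) recv 93: fwd
Round 6: pos6(id93) recv 86: drop; pos4(id82) recv 93: fwd
Round 7: pos5(id13) recv 93: fwd
Round 8: pos6(id93) recv 93: ELECTED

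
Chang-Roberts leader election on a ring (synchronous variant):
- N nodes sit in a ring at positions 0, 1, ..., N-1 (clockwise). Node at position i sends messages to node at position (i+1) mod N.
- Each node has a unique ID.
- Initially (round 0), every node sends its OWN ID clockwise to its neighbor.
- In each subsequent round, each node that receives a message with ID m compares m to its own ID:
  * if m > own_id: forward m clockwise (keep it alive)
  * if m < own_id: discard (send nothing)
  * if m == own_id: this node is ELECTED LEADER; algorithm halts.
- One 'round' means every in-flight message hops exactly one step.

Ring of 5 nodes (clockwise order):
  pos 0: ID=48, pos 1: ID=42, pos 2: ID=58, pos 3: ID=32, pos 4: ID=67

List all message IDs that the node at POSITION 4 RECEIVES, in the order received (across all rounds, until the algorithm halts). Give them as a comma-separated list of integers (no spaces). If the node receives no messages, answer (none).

Round 1: pos1(id42) recv 48: fwd; pos2(id58) recv 42: drop; pos3(id32) recv 58: fwd; pos4(id67) recv 32: drop; pos0(id48) recv 67: fwd
Round 2: pos2(id58) recv 48: drop; pos4(id67) recv 58: drop; pos1(id42) recv 67: fwd
Round 3: pos2(id58) recv 67: fwd
Round 4: pos3(id32) recv 67: fwd
Round 5: pos4(id67) recv 67: ELECTED

Answer: 32,58,67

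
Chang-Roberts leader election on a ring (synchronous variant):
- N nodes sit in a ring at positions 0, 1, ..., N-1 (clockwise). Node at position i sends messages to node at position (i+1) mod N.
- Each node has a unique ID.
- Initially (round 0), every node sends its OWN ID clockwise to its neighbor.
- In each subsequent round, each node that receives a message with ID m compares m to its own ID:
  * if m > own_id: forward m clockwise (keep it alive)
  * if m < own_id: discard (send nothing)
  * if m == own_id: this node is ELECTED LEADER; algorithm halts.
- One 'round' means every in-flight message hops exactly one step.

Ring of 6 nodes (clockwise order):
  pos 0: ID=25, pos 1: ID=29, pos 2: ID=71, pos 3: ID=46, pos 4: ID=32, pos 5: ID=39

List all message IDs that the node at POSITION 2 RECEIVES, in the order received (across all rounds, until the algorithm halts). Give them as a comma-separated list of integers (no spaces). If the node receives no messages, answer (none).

Round 1: pos1(id29) recv 25: drop; pos2(id71) recv 29: drop; pos3(id46) recv 71: fwd; pos4(id32) recv 46: fwd; pos5(id39) recv 32: drop; pos0(id25) recv 39: fwd
Round 2: pos4(id32) recv 71: fwd; pos5(id39) recv 46: fwd; pos1(id29) recv 39: fwd
Round 3: pos5(id39) recv 71: fwd; pos0(id25) recv 46: fwd; pos2(id71) recv 39: drop
Round 4: pos0(id25) recv 71: fwd; pos1(id29) recv 46: fwd
Round 5: pos1(id29) recv 71: fwd; pos2(id71) recv 46: drop
Round 6: pos2(id71) recv 71: ELECTED

Answer: 29,39,46,71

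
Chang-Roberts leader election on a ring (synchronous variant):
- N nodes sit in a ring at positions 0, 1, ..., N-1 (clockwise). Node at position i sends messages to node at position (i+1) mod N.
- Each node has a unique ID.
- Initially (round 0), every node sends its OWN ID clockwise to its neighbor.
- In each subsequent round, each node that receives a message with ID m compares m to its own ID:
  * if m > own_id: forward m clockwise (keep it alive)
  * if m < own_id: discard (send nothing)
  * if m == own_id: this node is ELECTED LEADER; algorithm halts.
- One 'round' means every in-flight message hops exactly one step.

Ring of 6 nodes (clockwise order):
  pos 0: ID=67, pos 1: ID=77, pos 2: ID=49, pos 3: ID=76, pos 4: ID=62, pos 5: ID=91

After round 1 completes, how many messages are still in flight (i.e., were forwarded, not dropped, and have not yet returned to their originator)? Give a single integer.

Answer: 3

Derivation:
Round 1: pos1(id77) recv 67: drop; pos2(id49) recv 77: fwd; pos3(id76) recv 49: drop; pos4(id62) recv 76: fwd; pos5(id91) recv 62: drop; pos0(id67) recv 91: fwd
After round 1: 3 messages still in flight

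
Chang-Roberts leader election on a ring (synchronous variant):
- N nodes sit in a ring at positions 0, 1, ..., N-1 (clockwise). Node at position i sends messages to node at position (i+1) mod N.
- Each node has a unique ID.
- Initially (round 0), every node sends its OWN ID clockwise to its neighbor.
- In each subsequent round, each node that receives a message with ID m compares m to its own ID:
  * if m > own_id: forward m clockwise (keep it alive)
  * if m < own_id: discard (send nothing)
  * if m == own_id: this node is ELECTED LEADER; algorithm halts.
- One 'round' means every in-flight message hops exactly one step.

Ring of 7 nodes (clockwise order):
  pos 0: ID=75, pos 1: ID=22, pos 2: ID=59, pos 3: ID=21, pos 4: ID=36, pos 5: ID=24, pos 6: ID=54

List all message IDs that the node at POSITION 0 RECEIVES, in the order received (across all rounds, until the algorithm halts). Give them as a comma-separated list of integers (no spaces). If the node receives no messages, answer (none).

Answer: 54,59,75

Derivation:
Round 1: pos1(id22) recv 75: fwd; pos2(id59) recv 22: drop; pos3(id21) recv 59: fwd; pos4(id36) recv 21: drop; pos5(id24) recv 36: fwd; pos6(id54) recv 24: drop; pos0(id75) recv 54: drop
Round 2: pos2(id59) recv 75: fwd; pos4(id36) recv 59: fwd; pos6(id54) recv 36: drop
Round 3: pos3(id21) recv 75: fwd; pos5(id24) recv 59: fwd
Round 4: pos4(id36) recv 75: fwd; pos6(id54) recv 59: fwd
Round 5: pos5(id24) recv 75: fwd; pos0(id75) recv 59: drop
Round 6: pos6(id54) recv 75: fwd
Round 7: pos0(id75) recv 75: ELECTED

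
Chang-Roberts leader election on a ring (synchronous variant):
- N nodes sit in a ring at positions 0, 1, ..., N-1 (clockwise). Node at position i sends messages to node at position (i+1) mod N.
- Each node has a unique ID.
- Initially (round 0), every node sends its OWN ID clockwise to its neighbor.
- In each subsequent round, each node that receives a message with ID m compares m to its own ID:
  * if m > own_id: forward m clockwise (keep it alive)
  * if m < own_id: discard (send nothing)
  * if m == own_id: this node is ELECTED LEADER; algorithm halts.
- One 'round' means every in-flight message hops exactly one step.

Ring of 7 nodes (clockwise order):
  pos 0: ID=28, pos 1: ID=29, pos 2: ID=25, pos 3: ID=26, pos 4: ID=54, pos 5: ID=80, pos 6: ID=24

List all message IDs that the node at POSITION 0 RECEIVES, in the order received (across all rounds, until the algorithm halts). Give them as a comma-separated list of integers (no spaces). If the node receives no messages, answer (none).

Round 1: pos1(id29) recv 28: drop; pos2(id25) recv 29: fwd; pos3(id26) recv 25: drop; pos4(id54) recv 26: drop; pos5(id80) recv 54: drop; pos6(id24) recv 80: fwd; pos0(id28) recv 24: drop
Round 2: pos3(id26) recv 29: fwd; pos0(id28) recv 80: fwd
Round 3: pos4(id54) recv 29: drop; pos1(id29) recv 80: fwd
Round 4: pos2(id25) recv 80: fwd
Round 5: pos3(id26) recv 80: fwd
Round 6: pos4(id54) recv 80: fwd
Round 7: pos5(id80) recv 80: ELECTED

Answer: 24,80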